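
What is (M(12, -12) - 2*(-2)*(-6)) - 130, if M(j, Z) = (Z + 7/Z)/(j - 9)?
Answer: -5695/36 ≈ -158.19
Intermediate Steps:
M(j, Z) = (Z + 7/Z)/(-9 + j)
(M(12, -12) - 2*(-2)*(-6)) - 130 = ((7 + (-12)**2)/((-12)*(-9 + 12)) - 2*(-2)*(-6)) - 130 = (-1/12*(7 + 144)/3 + 4*(-6)) - 130 = (-1/12*1/3*151 - 24) - 130 = (-151/36 - 24) - 130 = -1015/36 - 130 = -5695/36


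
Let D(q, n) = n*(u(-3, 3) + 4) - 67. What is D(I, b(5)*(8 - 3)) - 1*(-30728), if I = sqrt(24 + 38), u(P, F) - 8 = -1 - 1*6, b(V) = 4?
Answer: 30761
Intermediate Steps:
u(P, F) = 1 (u(P, F) = 8 + (-1 - 1*6) = 8 + (-1 - 6) = 8 - 7 = 1)
I = sqrt(62) ≈ 7.8740
D(q, n) = -67 + 5*n (D(q, n) = n*(1 + 4) - 67 = n*5 - 67 = 5*n - 67 = -67 + 5*n)
D(I, b(5)*(8 - 3)) - 1*(-30728) = (-67 + 5*(4*(8 - 3))) - 1*(-30728) = (-67 + 5*(4*5)) + 30728 = (-67 + 5*20) + 30728 = (-67 + 100) + 30728 = 33 + 30728 = 30761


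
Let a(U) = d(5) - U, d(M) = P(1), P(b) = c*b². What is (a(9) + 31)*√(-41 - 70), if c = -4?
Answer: 18*I*√111 ≈ 189.64*I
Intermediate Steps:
P(b) = -4*b²
d(M) = -4 (d(M) = -4*1² = -4*1 = -4)
a(U) = -4 - U
(a(9) + 31)*√(-41 - 70) = ((-4 - 1*9) + 31)*√(-41 - 70) = ((-4 - 9) + 31)*√(-111) = (-13 + 31)*(I*√111) = 18*(I*√111) = 18*I*√111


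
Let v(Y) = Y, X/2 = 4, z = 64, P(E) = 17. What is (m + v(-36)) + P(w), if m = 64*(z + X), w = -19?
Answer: 4589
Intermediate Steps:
X = 8 (X = 2*4 = 8)
m = 4608 (m = 64*(64 + 8) = 64*72 = 4608)
(m + v(-36)) + P(w) = (4608 - 36) + 17 = 4572 + 17 = 4589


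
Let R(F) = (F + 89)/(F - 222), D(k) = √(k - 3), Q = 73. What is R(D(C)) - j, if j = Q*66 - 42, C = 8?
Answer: -235376267/49279 - 311*√5/49279 ≈ -4776.4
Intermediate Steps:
D(k) = √(-3 + k)
R(F) = (89 + F)/(-222 + F)
j = 4776 (j = 73*66 - 42 = 4818 - 42 = 4776)
R(D(C)) - j = (89 + √(-3 + 8))/(-222 + √(-3 + 8)) - 1*4776 = (89 + √5)/(-222 + √5) - 4776 = -4776 + (89 + √5)/(-222 + √5)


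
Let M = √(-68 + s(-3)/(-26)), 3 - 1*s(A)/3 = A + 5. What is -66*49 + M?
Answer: -3234 + I*√46046/26 ≈ -3234.0 + 8.2532*I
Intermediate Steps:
s(A) = -6 - 3*A (s(A) = 9 - 3*(A + 5) = 9 - 3*(5 + A) = 9 + (-15 - 3*A) = -6 - 3*A)
M = I*√46046/26 (M = √(-68 + (-6 - 3*(-3))/(-26)) = √(-68 + (-6 + 9)*(-1/26)) = √(-68 + 3*(-1/26)) = √(-68 - 3/26) = √(-1771/26) = I*√46046/26 ≈ 8.2532*I)
-66*49 + M = -66*49 + I*√46046/26 = -3234 + I*√46046/26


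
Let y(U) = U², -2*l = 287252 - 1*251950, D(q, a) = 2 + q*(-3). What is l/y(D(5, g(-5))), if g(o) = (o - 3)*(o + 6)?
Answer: -17651/169 ≈ -104.44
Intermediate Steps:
g(o) = (-3 + o)*(6 + o)
D(q, a) = 2 - 3*q
l = -17651 (l = -(287252 - 1*251950)/2 = -(287252 - 251950)/2 = -½*35302 = -17651)
l/y(D(5, g(-5))) = -17651/(2 - 3*5)² = -17651/(2 - 15)² = -17651/((-13)²) = -17651/169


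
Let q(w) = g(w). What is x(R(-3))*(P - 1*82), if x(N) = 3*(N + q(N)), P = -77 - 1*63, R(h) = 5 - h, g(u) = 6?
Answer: -9324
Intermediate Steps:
q(w) = 6
P = -140 (P = -77 - 63 = -140)
x(N) = 18 + 3*N (x(N) = 3*(N + 6) = 3*(6 + N) = 18 + 3*N)
x(R(-3))*(P - 1*82) = (18 + 3*(5 - 1*(-3)))*(-140 - 1*82) = (18 + 3*(5 + 3))*(-140 - 82) = (18 + 3*8)*(-222) = (18 + 24)*(-222) = 42*(-222) = -9324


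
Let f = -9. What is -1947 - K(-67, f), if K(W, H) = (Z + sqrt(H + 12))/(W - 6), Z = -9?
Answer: -142140/73 + sqrt(3)/73 ≈ -1947.1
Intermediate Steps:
K(W, H) = (-9 + sqrt(12 + H))/(-6 + W) (K(W, H) = (-9 + sqrt(H + 12))/(W - 6) = (-9 + sqrt(12 + H))/(-6 + W))
-1947 - K(-67, f) = -1947 - (-9 + sqrt(12 - 9))/(-6 - 67) = -1947 - (-9 + sqrt(3))/(-73) = -1947 - (-1)*(-9 + sqrt(3))/73 = -1947 - (9/73 - sqrt(3)/73) = -1947 + (-9/73 + sqrt(3)/73) = -142140/73 + sqrt(3)/73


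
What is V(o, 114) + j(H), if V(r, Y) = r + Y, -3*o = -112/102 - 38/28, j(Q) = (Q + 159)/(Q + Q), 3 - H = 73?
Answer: 349399/3060 ≈ 114.18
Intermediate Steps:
H = -70 (H = 3 - 1*73 = 3 - 73 = -70)
j(Q) = (159 + Q)/(2*Q) (j(Q) = (159 + Q)/((2*Q)) = (159 + Q)*(1/(2*Q)) = (159 + Q)/(2*Q))
o = 1753/2142 (o = -(-112/102 - 38/28)/3 = -(-112*1/102 - 38*1/28)/3 = -(-56/51 - 19/14)/3 = -⅓*(-1753/714) = 1753/2142 ≈ 0.81839)
V(r, Y) = Y + r
V(o, 114) + j(H) = (114 + 1753/2142) + (½)*(159 - 70)/(-70) = 245941/2142 + (½)*(-1/70)*89 = 245941/2142 - 89/140 = 349399/3060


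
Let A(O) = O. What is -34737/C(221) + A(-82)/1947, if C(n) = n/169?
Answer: -879229601/33099 ≈ -26564.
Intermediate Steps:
C(n) = n/169 (C(n) = n*(1/169) = n/169)
-34737/C(221) + A(-82)/1947 = -34737/((1/169)*221) - 82/1947 = -34737/17/13 - 82*1/1947 = -34737*13/17 - 82/1947 = -451581/17 - 82/1947 = -879229601/33099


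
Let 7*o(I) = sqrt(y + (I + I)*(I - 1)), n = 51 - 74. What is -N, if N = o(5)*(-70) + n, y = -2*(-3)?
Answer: 23 + 10*sqrt(46) ≈ 90.823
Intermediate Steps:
n = -23
y = 6
o(I) = sqrt(6 + 2*I*(-1 + I))/7 (o(I) = sqrt(6 + (I + I)*(I - 1))/7 = sqrt(6 + (2*I)*(-1 + I))/7 = sqrt(6 + 2*I*(-1 + I))/7)
N = -23 - 10*sqrt(46) (N = (sqrt(6 - 2*5 + 2*5**2)/7)*(-70) - 23 = (sqrt(6 - 10 + 2*25)/7)*(-70) - 23 = (sqrt(6 - 10 + 50)/7)*(-70) - 23 = (sqrt(46)/7)*(-70) - 23 = -10*sqrt(46) - 23 = -23 - 10*sqrt(46) ≈ -90.823)
-N = -(-23 - 10*sqrt(46)) = 23 + 10*sqrt(46)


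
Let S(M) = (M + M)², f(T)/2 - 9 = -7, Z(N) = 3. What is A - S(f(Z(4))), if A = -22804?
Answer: -22868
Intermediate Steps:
f(T) = 4 (f(T) = 18 + 2*(-7) = 18 - 14 = 4)
S(M) = 4*M² (S(M) = (2*M)² = 4*M²)
A - S(f(Z(4))) = -22804 - 4*4² = -22804 - 4*16 = -22804 - 1*64 = -22804 - 64 = -22868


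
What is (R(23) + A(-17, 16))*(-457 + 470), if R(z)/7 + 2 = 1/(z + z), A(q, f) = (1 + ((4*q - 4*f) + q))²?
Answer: 13090311/46 ≈ 2.8457e+5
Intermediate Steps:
A(q, f) = (1 - 4*f + 5*q)² (A(q, f) = (1 + ((-4*f + 4*q) + q))² = (1 + (-4*f + 5*q))² = (1 - 4*f + 5*q)²)
R(z) = -14 + 7/(2*z) (R(z) = -14 + 7/(z + z) = -14 + 7/((2*z)) = -14 + 7*(1/(2*z)) = -14 + 7/(2*z))
(R(23) + A(-17, 16))*(-457 + 470) = ((-14 + (7/2)/23) + (1 - 4*16 + 5*(-17))²)*(-457 + 470) = ((-14 + (7/2)*(1/23)) + (1 - 64 - 85)²)*13 = ((-14 + 7/46) + (-148)²)*13 = (-637/46 + 21904)*13 = (1006947/46)*13 = 13090311/46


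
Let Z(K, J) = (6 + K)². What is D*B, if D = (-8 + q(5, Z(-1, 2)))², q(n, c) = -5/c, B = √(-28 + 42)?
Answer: 1681*√14/25 ≈ 251.59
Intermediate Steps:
B = √14 ≈ 3.7417
D = 1681/25 (D = (-8 - 5/(6 - 1)²)² = (-8 - 5/(5²))² = (-8 - 5/25)² = (-8 - 5*1/25)² = (-8 - ⅕)² = (-41/5)² = 1681/25 ≈ 67.240)
D*B = 1681*√14/25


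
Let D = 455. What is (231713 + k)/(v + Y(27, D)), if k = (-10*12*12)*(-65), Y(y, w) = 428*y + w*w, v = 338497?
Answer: 325313/557078 ≈ 0.58396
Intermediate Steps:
Y(y, w) = w**2 + 428*y (Y(y, w) = 428*y + w**2 = w**2 + 428*y)
k = 93600 (k = -120*12*(-65) = -1440*(-65) = 93600)
(231713 + k)/(v + Y(27, D)) = (231713 + 93600)/(338497 + (455**2 + 428*27)) = 325313/(338497 + (207025 + 11556)) = 325313/(338497 + 218581) = 325313/557078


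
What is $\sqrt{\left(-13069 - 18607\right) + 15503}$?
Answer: $3 i \sqrt{1797} \approx 127.17 i$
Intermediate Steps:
$\sqrt{\left(-13069 - 18607\right) + 15503} = \sqrt{-31676 + 15503} = \sqrt{-16173} = 3 i \sqrt{1797}$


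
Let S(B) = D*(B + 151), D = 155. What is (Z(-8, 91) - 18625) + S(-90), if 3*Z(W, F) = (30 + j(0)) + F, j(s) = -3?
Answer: -27392/3 ≈ -9130.7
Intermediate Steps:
Z(W, F) = 9 + F/3 (Z(W, F) = ((30 - 3) + F)/3 = (27 + F)/3 = 9 + F/3)
S(B) = 23405 + 155*B (S(B) = 155*(B + 151) = 155*(151 + B) = 23405 + 155*B)
(Z(-8, 91) - 18625) + S(-90) = ((9 + (⅓)*91) - 18625) + (23405 + 155*(-90)) = ((9 + 91/3) - 18625) + (23405 - 13950) = (118/3 - 18625) + 9455 = -55757/3 + 9455 = -27392/3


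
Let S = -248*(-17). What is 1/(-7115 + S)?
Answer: -1/2899 ≈ -0.00034495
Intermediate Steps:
S = 4216
1/(-7115 + S) = 1/(-7115 + 4216) = 1/(-2899) = -1/2899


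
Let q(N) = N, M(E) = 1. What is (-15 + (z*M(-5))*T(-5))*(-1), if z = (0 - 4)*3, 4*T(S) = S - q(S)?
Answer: 15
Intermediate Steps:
T(S) = 0 (T(S) = (S - S)/4 = (¼)*0 = 0)
z = -12 (z = -4*3 = -12)
(-15 + (z*M(-5))*T(-5))*(-1) = (-15 - 12*1*0)*(-1) = (-15 - 12*0)*(-1) = (-15 + 0)*(-1) = -15*(-1) = 15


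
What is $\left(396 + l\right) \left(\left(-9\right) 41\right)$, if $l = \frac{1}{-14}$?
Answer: $- \frac{2045367}{14} \approx -1.461 \cdot 10^{5}$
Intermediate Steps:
$l = - \frac{1}{14} \approx -0.071429$
$\left(396 + l\right) \left(\left(-9\right) 41\right) = \left(396 - \frac{1}{14}\right) \left(\left(-9\right) 41\right) = \frac{5543}{14} \left(-369\right) = - \frac{2045367}{14}$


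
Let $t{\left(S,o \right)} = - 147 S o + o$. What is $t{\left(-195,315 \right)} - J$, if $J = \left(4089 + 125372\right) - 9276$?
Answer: $8909605$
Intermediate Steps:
$t{\left(S,o \right)} = o - 147 S o$ ($t{\left(S,o \right)} = - 147 S o + o = o - 147 S o$)
$J = 120185$ ($J = 129461 - 9276 = 120185$)
$t{\left(-195,315 \right)} - J = 315 \left(1 - -28665\right) - 120185 = 315 \left(1 + 28665\right) - 120185 = 315 \cdot 28666 - 120185 = 9029790 - 120185 = 8909605$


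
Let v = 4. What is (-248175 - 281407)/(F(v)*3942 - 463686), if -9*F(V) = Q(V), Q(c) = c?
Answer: 264791/232719 ≈ 1.1378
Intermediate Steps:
F(V) = -V/9
(-248175 - 281407)/(F(v)*3942 - 463686) = (-248175 - 281407)/(-1/9*4*3942 - 463686) = -529582/(-4/9*3942 - 463686) = -529582/(-1752 - 463686) = -529582/(-465438) = -529582*(-1/465438) = 264791/232719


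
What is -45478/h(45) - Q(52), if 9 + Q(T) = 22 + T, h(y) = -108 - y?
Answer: 35533/153 ≈ 232.24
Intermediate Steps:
Q(T) = 13 + T (Q(T) = -9 + (22 + T) = 13 + T)
-45478/h(45) - Q(52) = -45478/(-108 - 1*45) - (13 + 52) = -45478/(-108 - 45) - 1*65 = -45478/(-153) - 65 = -45478*(-1/153) - 65 = 45478/153 - 65 = 35533/153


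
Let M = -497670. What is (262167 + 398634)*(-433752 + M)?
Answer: -615484589022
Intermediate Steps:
(262167 + 398634)*(-433752 + M) = (262167 + 398634)*(-433752 - 497670) = 660801*(-931422) = -615484589022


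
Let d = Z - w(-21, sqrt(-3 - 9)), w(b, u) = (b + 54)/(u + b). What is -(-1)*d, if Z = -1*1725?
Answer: -260244/151 + 22*I*sqrt(3)/151 ≈ -1723.5 + 0.25235*I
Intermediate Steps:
w(b, u) = (54 + b)/(b + u)
Z = -1725
d = -1725 - 33/(-21 + 2*I*sqrt(3)) (d = -1725 - (54 - 21)/(-21 + sqrt(-3 - 9)) = -1725 - 33/(-21 + sqrt(-12)) = -1725 - 33/(-21 + 2*I*sqrt(3)) ≈ -1723.5 + 0.25235*I)
-(-1)*d = -(-1)*(-260244/151 + 22*I*sqrt(3)/151) = -(260244/151 - 22*I*sqrt(3)/151) = -260244/151 + 22*I*sqrt(3)/151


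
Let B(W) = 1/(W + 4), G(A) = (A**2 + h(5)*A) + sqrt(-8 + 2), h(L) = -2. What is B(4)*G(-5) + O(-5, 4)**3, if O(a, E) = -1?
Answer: 27/8 + I*sqrt(6)/8 ≈ 3.375 + 0.30619*I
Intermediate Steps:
G(A) = A**2 - 2*A + I*sqrt(6) (G(A) = (A**2 - 2*A) + sqrt(-8 + 2) = (A**2 - 2*A) + sqrt(-6) = (A**2 - 2*A) + I*sqrt(6) = A**2 - 2*A + I*sqrt(6))
B(W) = 1/(4 + W)
B(4)*G(-5) + O(-5, 4)**3 = ((-5)**2 - 2*(-5) + I*sqrt(6))/(4 + 4) + (-1)**3 = (25 + 10 + I*sqrt(6))/8 - 1 = (35 + I*sqrt(6))/8 - 1 = (35/8 + I*sqrt(6)/8) - 1 = 27/8 + I*sqrt(6)/8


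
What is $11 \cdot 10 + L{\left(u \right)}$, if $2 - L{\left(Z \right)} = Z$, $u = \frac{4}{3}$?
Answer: $\frac{332}{3} \approx 110.67$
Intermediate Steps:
$u = \frac{4}{3}$ ($u = 4 \cdot \frac{1}{3} = \frac{4}{3} \approx 1.3333$)
$L{\left(Z \right)} = 2 - Z$
$11 \cdot 10 + L{\left(u \right)} = 11 \cdot 10 + \left(2 - \frac{4}{3}\right) = 110 + \left(2 - \frac{4}{3}\right) = 110 + \frac{2}{3} = \frac{332}{3}$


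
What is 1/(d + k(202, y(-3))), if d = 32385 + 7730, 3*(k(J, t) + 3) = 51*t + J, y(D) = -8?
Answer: 3/120130 ≈ 2.4973e-5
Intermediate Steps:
k(J, t) = -3 + 17*t + J/3 (k(J, t) = -3 + (51*t + J)/3 = -3 + (J + 51*t)/3 = -3 + (17*t + J/3) = -3 + 17*t + J/3)
d = 40115
1/(d + k(202, y(-3))) = 1/(40115 + (-3 + 17*(-8) + (⅓)*202)) = 1/(40115 + (-3 - 136 + 202/3)) = 1/(40115 - 215/3) = 1/(120130/3) = 3/120130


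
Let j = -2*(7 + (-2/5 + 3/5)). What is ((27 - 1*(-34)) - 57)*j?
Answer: -288/5 ≈ -57.600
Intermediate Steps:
j = -72/5 (j = -2*(7 + (-2*1/5 + 3*(1/5))) = -2*(7 + (-2/5 + 3/5)) = -2*(7 + 1/5) = -2*36/5 = -72/5 ≈ -14.400)
((27 - 1*(-34)) - 57)*j = ((27 - 1*(-34)) - 57)*(-72/5) = ((27 + 34) - 57)*(-72/5) = (61 - 57)*(-72/5) = 4*(-72/5) = -288/5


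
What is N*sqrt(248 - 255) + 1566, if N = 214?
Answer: 1566 + 214*I*sqrt(7) ≈ 1566.0 + 566.19*I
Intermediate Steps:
N*sqrt(248 - 255) + 1566 = 214*sqrt(248 - 255) + 1566 = 214*sqrt(-7) + 1566 = 214*(I*sqrt(7)) + 1566 = 214*I*sqrt(7) + 1566 = 1566 + 214*I*sqrt(7)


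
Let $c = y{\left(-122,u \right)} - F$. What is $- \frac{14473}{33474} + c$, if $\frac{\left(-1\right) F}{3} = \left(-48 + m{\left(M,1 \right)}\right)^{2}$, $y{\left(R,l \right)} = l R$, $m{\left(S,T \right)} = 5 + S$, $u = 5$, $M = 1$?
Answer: $\frac{156710795}{33474} \approx 4681.6$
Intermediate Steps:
$y{\left(R,l \right)} = R l$
$F = -5292$ ($F = - 3 \left(-48 + \left(5 + 1\right)\right)^{2} = - 3 \left(-48 + 6\right)^{2} = - 3 \left(-42\right)^{2} = \left(-3\right) 1764 = -5292$)
$c = 4682$ ($c = \left(-122\right) 5 - -5292 = -610 + 5292 = 4682$)
$- \frac{14473}{33474} + c = - \frac{14473}{33474} + 4682 = \frac{156710795}{33474}$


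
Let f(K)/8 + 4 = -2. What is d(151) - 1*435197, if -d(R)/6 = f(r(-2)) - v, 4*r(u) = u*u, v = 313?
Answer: -433031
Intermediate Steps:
r(u) = u²/4 (r(u) = (u*u)/4 = u²/4)
f(K) = -48 (f(K) = -32 + 8*(-2) = -32 - 16 = -48)
d(R) = 2166 (d(R) = -6*(-48 - 1*313) = -6*(-48 - 313) = -6*(-361) = 2166)
d(151) - 1*435197 = 2166 - 1*435197 = 2166 - 435197 = -433031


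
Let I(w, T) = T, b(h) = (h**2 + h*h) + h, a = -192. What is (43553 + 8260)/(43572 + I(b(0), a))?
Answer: 5757/4820 ≈ 1.1944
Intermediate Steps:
b(h) = h + 2*h**2 (b(h) = (h**2 + h**2) + h = 2*h**2 + h = h + 2*h**2)
(43553 + 8260)/(43572 + I(b(0), a)) = (43553 + 8260)/(43572 - 192) = 51813/43380 = 51813*(1/43380) = 5757/4820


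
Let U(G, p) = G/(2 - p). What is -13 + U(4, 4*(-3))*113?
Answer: 135/7 ≈ 19.286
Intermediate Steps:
-13 + U(4, 4*(-3))*113 = -13 - 1*4/(-2 + 4*(-3))*113 = -13 - 1*4/(-2 - 12)*113 = -13 - 1*4/(-14)*113 = -13 - 1*4*(-1/14)*113 = -13 + (2/7)*113 = -13 + 226/7 = 135/7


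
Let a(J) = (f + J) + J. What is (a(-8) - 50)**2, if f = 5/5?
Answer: 4225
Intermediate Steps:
f = 1 (f = 5*(1/5) = 1)
a(J) = 1 + 2*J (a(J) = (1 + J) + J = 1 + 2*J)
(a(-8) - 50)**2 = ((1 + 2*(-8)) - 50)**2 = ((1 - 16) - 50)**2 = (-15 - 50)**2 = (-65)**2 = 4225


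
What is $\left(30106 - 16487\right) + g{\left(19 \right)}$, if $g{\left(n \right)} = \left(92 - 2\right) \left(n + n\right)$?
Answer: $17039$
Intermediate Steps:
$g{\left(n \right)} = 180 n$ ($g{\left(n \right)} = 90 \cdot 2 n = 180 n$)
$\left(30106 - 16487\right) + g{\left(19 \right)} = \left(30106 - 16487\right) + 180 \cdot 19 = 13619 + 3420 = 17039$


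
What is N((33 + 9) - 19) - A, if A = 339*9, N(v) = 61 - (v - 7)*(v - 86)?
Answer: -1982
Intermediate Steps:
N(v) = 61 - (-86 + v)*(-7 + v) (N(v) = 61 - (-7 + v)*(-86 + v) = 61 - (-86 + v)*(-7 + v))
A = 3051
N((33 + 9) - 19) - A = (-541 - ((33 + 9) - 19)² + 93*((33 + 9) - 19)) - 1*3051 = (-541 - (42 - 19)² + 93*(42 - 19)) - 3051 = (-541 - 1*23² + 93*23) - 3051 = (-541 - 1*529 + 2139) - 3051 = (-541 - 529 + 2139) - 3051 = 1069 - 3051 = -1982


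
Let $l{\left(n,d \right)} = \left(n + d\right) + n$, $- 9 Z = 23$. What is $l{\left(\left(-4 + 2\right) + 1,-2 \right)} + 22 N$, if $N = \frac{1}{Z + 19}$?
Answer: $- \frac{197}{74} \approx -2.6622$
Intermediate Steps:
$Z = - \frac{23}{9}$ ($Z = \left(- \frac{1}{9}\right) 23 = - \frac{23}{9} \approx -2.5556$)
$l{\left(n,d \right)} = d + 2 n$ ($l{\left(n,d \right)} = \left(d + n\right) + n = d + 2 n$)
$N = \frac{9}{148}$ ($N = \frac{1}{- \frac{23}{9} + 19} = \frac{1}{\frac{148}{9}} = \frac{9}{148} \approx 0.060811$)
$l{\left(\left(-4 + 2\right) + 1,-2 \right)} + 22 N = \left(-2 + 2 \left(\left(-4 + 2\right) + 1\right)\right) + 22 \cdot \frac{9}{148} = \left(-2 + 2 \left(-2 + 1\right)\right) + \frac{99}{74} = \left(-2 + 2 \left(-1\right)\right) + \frac{99}{74} = \left(-2 - 2\right) + \frac{99}{74} = -4 + \frac{99}{74} = - \frac{197}{74}$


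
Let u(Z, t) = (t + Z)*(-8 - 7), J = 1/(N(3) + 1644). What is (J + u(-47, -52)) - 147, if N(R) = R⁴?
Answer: 2308051/1725 ≈ 1338.0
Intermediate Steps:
J = 1/1725 (J = 1/(3⁴ + 1644) = 1/(81 + 1644) = 1/1725 ≈ 0.00057971)
u(Z, t) = -15*Z - 15*t (u(Z, t) = (Z + t)*(-15) = -15*Z - 15*t)
(J + u(-47, -52)) - 147 = (1/1725 + (-15*(-47) - 15*(-52))) - 147 = (1/1725 + (705 + 780)) - 147 = (1/1725 + 1485) - 147 = 2561626/1725 - 147 = 2308051/1725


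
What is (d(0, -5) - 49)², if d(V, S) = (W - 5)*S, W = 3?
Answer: 1521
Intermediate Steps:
d(V, S) = -2*S (d(V, S) = (3 - 5)*S = -2*S)
(d(0, -5) - 49)² = (-2*(-5) - 49)² = (10 - 49)² = (-39)² = 1521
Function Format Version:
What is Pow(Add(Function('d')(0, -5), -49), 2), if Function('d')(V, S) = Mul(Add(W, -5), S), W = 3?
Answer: 1521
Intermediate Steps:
Function('d')(V, S) = Mul(-2, S) (Function('d')(V, S) = Mul(Add(3, -5), S) = Mul(-2, S))
Pow(Add(Function('d')(0, -5), -49), 2) = Pow(Add(Mul(-2, -5), -49), 2) = Pow(Add(10, -49), 2) = Pow(-39, 2) = 1521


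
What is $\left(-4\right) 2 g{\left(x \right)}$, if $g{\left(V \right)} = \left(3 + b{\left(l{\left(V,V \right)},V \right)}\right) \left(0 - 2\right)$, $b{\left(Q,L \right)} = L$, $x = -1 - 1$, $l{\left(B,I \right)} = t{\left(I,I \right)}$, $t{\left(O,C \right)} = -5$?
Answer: $16$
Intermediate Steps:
$l{\left(B,I \right)} = -5$
$x = -2$ ($x = -1 - 1 = -2$)
$g{\left(V \right)} = -6 - 2 V$ ($g{\left(V \right)} = \left(3 + V\right) \left(0 - 2\right) = \left(3 + V\right) \left(-2\right) = -6 - 2 V$)
$\left(-4\right) 2 g{\left(x \right)} = \left(-4\right) 2 \left(-6 - -4\right) = - 8 \left(-6 + 4\right) = \left(-8\right) \left(-2\right) = 16$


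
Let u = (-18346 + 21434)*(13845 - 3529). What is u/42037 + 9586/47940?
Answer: 763785201101/1007626890 ≈ 758.00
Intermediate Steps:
u = 31855808 (u = 3088*10316 = 31855808)
u/42037 + 9586/47940 = 31855808/42037 + 9586/47940 = 31855808*(1/42037) + 9586*(1/47940) = 31855808/42037 + 4793/23970 = 763785201101/1007626890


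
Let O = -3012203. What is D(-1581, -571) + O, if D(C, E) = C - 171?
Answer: -3013955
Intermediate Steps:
D(C, E) = -171 + C
D(-1581, -571) + O = (-171 - 1581) - 3012203 = -1752 - 3012203 = -3013955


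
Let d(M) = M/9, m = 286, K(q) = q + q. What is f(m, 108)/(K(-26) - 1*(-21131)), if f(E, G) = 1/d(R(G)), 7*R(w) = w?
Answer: 7/252948 ≈ 2.7674e-5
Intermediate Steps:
K(q) = 2*q
R(w) = w/7
d(M) = M/9 (d(M) = M*(1/9) = M/9)
f(E, G) = 63/G (f(E, G) = 1/((G/7)/9) = 1/(G/63) = 63/G)
f(m, 108)/(K(-26) - 1*(-21131)) = (63/108)/(2*(-26) - 1*(-21131)) = (63*(1/108))/(-52 + 21131) = (7/12)/21079 = (7/12)*(1/21079) = 7/252948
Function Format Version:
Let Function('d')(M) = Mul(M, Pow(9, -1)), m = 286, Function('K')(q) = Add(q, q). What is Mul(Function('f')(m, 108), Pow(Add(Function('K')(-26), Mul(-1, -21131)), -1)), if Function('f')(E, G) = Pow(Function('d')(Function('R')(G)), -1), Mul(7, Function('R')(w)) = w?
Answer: Rational(7, 252948) ≈ 2.7674e-5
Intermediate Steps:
Function('K')(q) = Mul(2, q)
Function('R')(w) = Mul(Rational(1, 7), w)
Function('d')(M) = Mul(Rational(1, 9), M) (Function('d')(M) = Mul(M, Rational(1, 9)) = Mul(Rational(1, 9), M))
Function('f')(E, G) = Mul(63, Pow(G, -1)) (Function('f')(E, G) = Pow(Mul(Rational(1, 9), Mul(Rational(1, 7), G)), -1) = Pow(Mul(Rational(1, 63), G), -1) = Mul(63, Pow(G, -1)))
Mul(Function('f')(m, 108), Pow(Add(Function('K')(-26), Mul(-1, -21131)), -1)) = Mul(Mul(63, Pow(108, -1)), Pow(Add(Mul(2, -26), Mul(-1, -21131)), -1)) = Mul(Mul(63, Rational(1, 108)), Pow(Add(-52, 21131), -1)) = Mul(Rational(7, 12), Pow(21079, -1)) = Mul(Rational(7, 12), Rational(1, 21079)) = Rational(7, 252948)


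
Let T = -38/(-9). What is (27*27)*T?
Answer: 3078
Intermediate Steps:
T = 38/9 (T = -38*(-⅑) = 38/9 ≈ 4.2222)
(27*27)*T = (27*27)*(38/9) = 729*(38/9) = 3078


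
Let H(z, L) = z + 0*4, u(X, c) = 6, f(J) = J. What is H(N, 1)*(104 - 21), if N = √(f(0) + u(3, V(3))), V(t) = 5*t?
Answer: 83*√6 ≈ 203.31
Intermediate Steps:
N = √6 (N = √(0 + 6) = √6 ≈ 2.4495)
H(z, L) = z (H(z, L) = z + 0 = z)
H(N, 1)*(104 - 21) = √6*(104 - 21) = √6*83 = 83*√6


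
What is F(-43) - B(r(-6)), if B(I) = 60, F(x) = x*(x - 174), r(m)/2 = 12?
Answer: 9271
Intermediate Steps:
r(m) = 24 (r(m) = 2*12 = 24)
F(x) = x*(-174 + x)
F(-43) - B(r(-6)) = -43*(-174 - 43) - 1*60 = -43*(-217) - 60 = 9331 - 60 = 9271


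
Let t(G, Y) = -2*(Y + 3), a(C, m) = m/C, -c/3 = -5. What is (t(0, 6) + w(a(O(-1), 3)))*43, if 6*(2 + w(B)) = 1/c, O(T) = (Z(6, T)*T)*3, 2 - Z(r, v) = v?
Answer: -77357/90 ≈ -859.52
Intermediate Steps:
Z(r, v) = 2 - v
c = 15 (c = -3*(-5) = 15)
O(T) = 3*T*(2 - T) (O(T) = ((2 - T)*T)*3 = (T*(2 - T))*3 = 3*T*(2 - T))
w(B) = -179/90 (w(B) = -2 + (1/15)/6 = -2 + (1*(1/15))/6 = -2 + (⅙)*(1/15) = -2 + 1/90 = -179/90)
t(G, Y) = -6 - 2*Y (t(G, Y) = -2*(3 + Y) = -6 - 2*Y)
(t(0, 6) + w(a(O(-1), 3)))*43 = ((-6 - 2*6) - 179/90)*43 = ((-6 - 12) - 179/90)*43 = (-18 - 179/90)*43 = -1799/90*43 = -77357/90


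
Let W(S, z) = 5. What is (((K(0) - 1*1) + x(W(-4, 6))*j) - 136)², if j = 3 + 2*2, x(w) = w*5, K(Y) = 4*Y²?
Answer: 1444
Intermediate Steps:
x(w) = 5*w
j = 7 (j = 3 + 4 = 7)
(((K(0) - 1*1) + x(W(-4, 6))*j) - 136)² = (((4*0² - 1*1) + (5*5)*7) - 136)² = (((4*0 - 1) + 25*7) - 136)² = (((0 - 1) + 175) - 136)² = ((-1 + 175) - 136)² = (174 - 136)² = 38² = 1444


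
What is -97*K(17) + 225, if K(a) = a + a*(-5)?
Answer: 6821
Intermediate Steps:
K(a) = -4*a (K(a) = a - 5*a = -4*a)
-97*K(17) + 225 = -(-388)*17 + 225 = -97*(-68) + 225 = 6596 + 225 = 6821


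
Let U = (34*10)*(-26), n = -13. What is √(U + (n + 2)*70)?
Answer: 31*I*√10 ≈ 98.031*I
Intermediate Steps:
U = -8840 (U = 340*(-26) = -8840)
√(U + (n + 2)*70) = √(-8840 + (-13 + 2)*70) = √(-8840 - 11*70) = √(-8840 - 770) = √(-9610) = 31*I*√10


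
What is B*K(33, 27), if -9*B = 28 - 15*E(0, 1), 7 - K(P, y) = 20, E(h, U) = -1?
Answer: 559/9 ≈ 62.111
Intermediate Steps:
K(P, y) = -13 (K(P, y) = 7 - 1*20 = 7 - 20 = -13)
B = -43/9 (B = -(28 - 15*(-1))/9 = -(28 + 15)/9 = -⅑*43 = -43/9 ≈ -4.7778)
B*K(33, 27) = -43/9*(-13) = 559/9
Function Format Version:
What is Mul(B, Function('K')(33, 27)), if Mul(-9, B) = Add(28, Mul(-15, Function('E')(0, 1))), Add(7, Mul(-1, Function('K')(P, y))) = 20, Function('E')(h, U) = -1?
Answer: Rational(559, 9) ≈ 62.111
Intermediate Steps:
Function('K')(P, y) = -13 (Function('K')(P, y) = Add(7, Mul(-1, 20)) = Add(7, -20) = -13)
B = Rational(-43, 9) (B = Mul(Rational(-1, 9), Add(28, Mul(-15, -1))) = Mul(Rational(-1, 9), Add(28, 15)) = Mul(Rational(-1, 9), 43) = Rational(-43, 9) ≈ -4.7778)
Mul(B, Function('K')(33, 27)) = Mul(Rational(-43, 9), -13) = Rational(559, 9)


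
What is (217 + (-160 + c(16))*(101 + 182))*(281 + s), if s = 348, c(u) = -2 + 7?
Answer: -27454592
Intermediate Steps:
c(u) = 5
(217 + (-160 + c(16))*(101 + 182))*(281 + s) = (217 + (-160 + 5)*(101 + 182))*(281 + 348) = (217 - 155*283)*629 = (217 - 43865)*629 = -43648*629 = -27454592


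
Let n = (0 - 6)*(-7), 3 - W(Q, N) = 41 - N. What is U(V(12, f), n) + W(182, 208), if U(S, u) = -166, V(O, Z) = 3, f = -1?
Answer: 4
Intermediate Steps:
W(Q, N) = -38 + N (W(Q, N) = 3 - (41 - N) = 3 + (-41 + N) = -38 + N)
n = 42 (n = -6*(-7) = 42)
U(V(12, f), n) + W(182, 208) = -166 + (-38 + 208) = -166 + 170 = 4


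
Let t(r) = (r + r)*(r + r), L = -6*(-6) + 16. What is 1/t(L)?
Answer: 1/10816 ≈ 9.2456e-5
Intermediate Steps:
L = 52 (L = 36 + 16 = 52)
t(r) = 4*r² (t(r) = (2*r)*(2*r) = 4*r²)
1/t(L) = 1/(4*52²) = 1/(4*2704) = 1/10816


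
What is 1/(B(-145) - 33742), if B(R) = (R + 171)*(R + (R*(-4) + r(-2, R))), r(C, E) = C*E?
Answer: -1/14892 ≈ -6.7150e-5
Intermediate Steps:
B(R) = -5*R*(171 + R) (B(R) = (R + 171)*(R + (R*(-4) - 2*R)) = (171 + R)*(R + (-4*R - 2*R)) = (171 + R)*(R - 6*R) = (171 + R)*(-5*R) = -5*R*(171 + R))
1/(B(-145) - 33742) = 1/(5*(-145)*(-171 - 1*(-145)) - 33742) = 1/(5*(-145)*(-171 + 145) - 33742) = 1/(5*(-145)*(-26) - 33742) = 1/(18850 - 33742) = 1/(-14892) = -1/14892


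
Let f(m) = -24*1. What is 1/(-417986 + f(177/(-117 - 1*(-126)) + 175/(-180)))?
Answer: -1/418010 ≈ -2.3923e-6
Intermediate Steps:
f(m) = -24
1/(-417986 + f(177/(-117 - 1*(-126)) + 175/(-180))) = 1/(-417986 - 24) = 1/(-418010) = -1/418010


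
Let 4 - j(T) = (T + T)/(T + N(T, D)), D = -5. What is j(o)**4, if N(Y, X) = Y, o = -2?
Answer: 81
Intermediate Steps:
j(T) = 3 (j(T) = 4 - (T + T)/(T + T) = 4 - 2*T/(2*T) = 4 - 2*T*1/(2*T) = 4 - 1*1 = 4 - 1 = 3)
j(o)**4 = 3**4 = 81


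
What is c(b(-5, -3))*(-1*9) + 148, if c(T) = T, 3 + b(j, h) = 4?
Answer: 139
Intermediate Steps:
b(j, h) = 1 (b(j, h) = -3 + 4 = 1)
c(b(-5, -3))*(-1*9) + 148 = 1*(-1*9) + 148 = 1*(-9) + 148 = -9 + 148 = 139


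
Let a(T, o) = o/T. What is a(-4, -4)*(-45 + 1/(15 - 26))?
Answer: -496/11 ≈ -45.091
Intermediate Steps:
a(-4, -4)*(-45 + 1/(15 - 26)) = (-4/(-4))*(-45 + 1/(15 - 26)) = (-4*(-¼))*(-45 + 1/(-11)) = 1*(-45 - 1/11) = 1*(-496/11) = -496/11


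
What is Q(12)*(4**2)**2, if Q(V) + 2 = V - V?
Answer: -512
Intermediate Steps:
Q(V) = -2 (Q(V) = -2 + (V - V) = -2 + 0 = -2)
Q(12)*(4**2)**2 = -2*(4**2)**2 = -2*16**2 = -2*256 = -512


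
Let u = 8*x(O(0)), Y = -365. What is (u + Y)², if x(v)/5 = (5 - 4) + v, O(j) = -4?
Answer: 235225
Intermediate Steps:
x(v) = 5 + 5*v (x(v) = 5*((5 - 4) + v) = 5*(1 + v) = 5 + 5*v)
u = -120 (u = 8*(5 + 5*(-4)) = 8*(5 - 20) = 8*(-15) = -120)
(u + Y)² = (-120 - 365)² = (-485)² = 235225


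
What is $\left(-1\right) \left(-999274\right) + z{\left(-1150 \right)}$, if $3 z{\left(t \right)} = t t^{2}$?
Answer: $- \frac{1517877178}{3} \approx -5.0596 \cdot 10^{8}$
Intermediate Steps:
$z{\left(t \right)} = \frac{t^{3}}{3}$ ($z{\left(t \right)} = \frac{t t^{2}}{3} = \frac{t^{3}}{3}$)
$\left(-1\right) \left(-999274\right) + z{\left(-1150 \right)} = \left(-1\right) \left(-999274\right) + \frac{\left(-1150\right)^{3}}{3} = 999274 + \frac{1}{3} \left(-1520875000\right) = 999274 - \frac{1520875000}{3} = - \frac{1517877178}{3}$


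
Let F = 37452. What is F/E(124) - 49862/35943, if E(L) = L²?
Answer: 144864781/138164892 ≈ 1.0485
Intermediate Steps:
F/E(124) - 49862/35943 = 37452/(124²) - 49862/35943 = 37452/15376 - 49862*1/35943 = 37452*(1/15376) - 49862/35943 = 9363/3844 - 49862/35943 = 144864781/138164892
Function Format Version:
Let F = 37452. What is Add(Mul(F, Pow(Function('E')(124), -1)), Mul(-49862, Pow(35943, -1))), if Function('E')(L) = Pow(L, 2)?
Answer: Rational(144864781, 138164892) ≈ 1.0485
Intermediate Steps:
Add(Mul(F, Pow(Function('E')(124), -1)), Mul(-49862, Pow(35943, -1))) = Add(Mul(37452, Pow(Pow(124, 2), -1)), Mul(-49862, Pow(35943, -1))) = Add(Mul(37452, Pow(15376, -1)), Mul(-49862, Rational(1, 35943))) = Add(Mul(37452, Rational(1, 15376)), Rational(-49862, 35943)) = Add(Rational(9363, 3844), Rational(-49862, 35943)) = Rational(144864781, 138164892)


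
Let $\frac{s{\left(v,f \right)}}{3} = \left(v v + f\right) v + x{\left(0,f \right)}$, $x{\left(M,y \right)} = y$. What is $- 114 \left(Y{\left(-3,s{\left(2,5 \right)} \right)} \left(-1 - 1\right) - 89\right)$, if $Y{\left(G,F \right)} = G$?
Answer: $9462$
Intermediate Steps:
$s{\left(v,f \right)} = 3 f + 3 v \left(f + v^{2}\right)$ ($s{\left(v,f \right)} = 3 \left(\left(v v + f\right) v + f\right) = 3 \left(\left(v^{2} + f\right) v + f\right) = 3 \left(\left(f + v^{2}\right) v + f\right) = 3 \left(v \left(f + v^{2}\right) + f\right) = 3 \left(f + v \left(f + v^{2}\right)\right) = 3 f + 3 v \left(f + v^{2}\right)$)
$- 114 \left(Y{\left(-3,s{\left(2,5 \right)} \right)} \left(-1 - 1\right) - 89\right) = - 114 \left(- 3 \left(-1 - 1\right) - 89\right) = - 114 \left(\left(-3\right) \left(-2\right) - 89\right) = - 114 \left(6 - 89\right) = \left(-114\right) \left(-83\right) = 9462$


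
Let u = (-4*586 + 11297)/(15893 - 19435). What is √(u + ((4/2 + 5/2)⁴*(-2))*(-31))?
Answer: √26035120342/1012 ≈ 159.44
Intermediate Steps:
u = -1279/506 (u = (-2344 + 11297)/(-3542) = 8953*(-1/3542) = -1279/506 ≈ -2.5277)
√(u + ((4/2 + 5/2)⁴*(-2))*(-31)) = √(-1279/506 + ((4/2 + 5/2)⁴*(-2))*(-31)) = √(-1279/506 + ((4*(½) + 5*(½))⁴*(-2))*(-31)) = √(-1279/506 + ((2 + 5/2)⁴*(-2))*(-31)) = √(-1279/506 + ((9/2)⁴*(-2))*(-31)) = √(-1279/506 + ((6561/16)*(-2))*(-31)) = √(-1279/506 - 6561/8*(-31)) = √(-1279/506 + 203391/8) = √(51452807/2024) = √26035120342/1012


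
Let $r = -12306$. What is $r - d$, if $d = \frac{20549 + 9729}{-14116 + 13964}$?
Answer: $- \frac{920117}{76} \approx -12107.0$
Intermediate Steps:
$d = - \frac{15139}{76}$ ($d = \frac{30278}{-152} = 30278 \left(- \frac{1}{152}\right) = - \frac{15139}{76} \approx -199.2$)
$r - d = -12306 - - \frac{15139}{76} = -12306 + \frac{15139}{76} = - \frac{920117}{76}$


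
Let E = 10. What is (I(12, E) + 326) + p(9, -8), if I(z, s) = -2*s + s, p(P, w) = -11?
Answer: 305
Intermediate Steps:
I(z, s) = -s
(I(12, E) + 326) + p(9, -8) = (-1*10 + 326) - 11 = (-10 + 326) - 11 = 316 - 11 = 305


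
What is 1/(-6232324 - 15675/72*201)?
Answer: -8/50208667 ≈ -1.5934e-7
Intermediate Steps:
1/(-6232324 - 15675/72*201) = 1/(-6232324 - 95*55/24*201) = 1/(-6232324 - 5225/24*201) = 1/(-6232324 - 350075/8) = 1/(-50208667/8) = -8/50208667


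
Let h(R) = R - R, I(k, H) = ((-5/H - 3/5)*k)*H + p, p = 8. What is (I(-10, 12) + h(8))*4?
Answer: 520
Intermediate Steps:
I(k, H) = 8 + H*k*(-3/5 - 5/H) (I(k, H) = ((-5/H - 3/5)*k)*H + 8 = ((-3/5 - 5/H)*k)*H + 8 = (k*(-3/5 - 5/H))*H + 8 = H*k*(-3/5 - 5/H) + 8 = 8 + H*k*(-3/5 - 5/H))
h(R) = 0
(I(-10, 12) + h(8))*4 = ((8 - 5*(-10) - 3/5*12*(-10)) + 0)*4 = ((8 + 50 + 72) + 0)*4 = (130 + 0)*4 = 130*4 = 520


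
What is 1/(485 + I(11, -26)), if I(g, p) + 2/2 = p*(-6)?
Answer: 1/640 ≈ 0.0015625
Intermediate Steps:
I(g, p) = -1 - 6*p (I(g, p) = -1 + p*(-6) = -1 - 6*p)
1/(485 + I(11, -26)) = 1/(485 + (-1 - 6*(-26))) = 1/(485 + (-1 + 156)) = 1/(485 + 155) = 1/640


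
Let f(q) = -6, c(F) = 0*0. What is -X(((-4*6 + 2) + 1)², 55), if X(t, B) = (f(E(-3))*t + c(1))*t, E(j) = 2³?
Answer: 1166886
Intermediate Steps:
E(j) = 8
c(F) = 0
X(t, B) = -6*t² (X(t, B) = (-6*t + 0)*t = (-6*t)*t = -6*t²)
-X(((-4*6 + 2) + 1)², 55) = -(-6)*(((-4*6 + 2) + 1)²)² = -(-6)*(((-24 + 2) + 1)²)² = -(-6)*((-22 + 1)²)² = -(-6)*((-21)²)² = -(-6)*441² = -(-6)*194481 = -1*(-1166886) = 1166886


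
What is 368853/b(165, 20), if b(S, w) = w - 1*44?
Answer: -122951/8 ≈ -15369.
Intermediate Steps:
b(S, w) = -44 + w (b(S, w) = w - 44 = -44 + w)
368853/b(165, 20) = 368853/(-44 + 20) = 368853/(-24) = 368853*(-1/24) = -122951/8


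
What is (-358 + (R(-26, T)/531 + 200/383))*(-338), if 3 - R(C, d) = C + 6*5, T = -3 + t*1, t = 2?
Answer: 24573180346/203373 ≈ 1.2083e+5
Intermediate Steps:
T = -1 (T = -3 + 2*1 = -3 + 2 = -1)
R(C, d) = -27 - C (R(C, d) = 3 - (C + 6*5) = 3 - (C + 30) = 3 - (30 + C) = 3 + (-30 - C) = -27 - C)
(-358 + (R(-26, T)/531 + 200/383))*(-338) = (-358 + ((-27 - 1*(-26))/531 + 200/383))*(-338) = (-358 + ((-27 + 26)*(1/531) + 200*(1/383)))*(-338) = (-358 + (-1*1/531 + 200/383))*(-338) = (-358 + (-1/531 + 200/383))*(-338) = (-358 + 105817/203373)*(-338) = -72701717/203373*(-338) = 24573180346/203373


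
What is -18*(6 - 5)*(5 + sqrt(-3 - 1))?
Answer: -90 - 36*I ≈ -90.0 - 36.0*I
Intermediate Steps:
-18*(6 - 5)*(5 + sqrt(-3 - 1)) = -18*(5 + sqrt(-4)) = -18*(5 + 2*I) = -90 - 36*I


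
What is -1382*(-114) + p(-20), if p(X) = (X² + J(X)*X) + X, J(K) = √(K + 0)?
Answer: 157928 - 40*I*√5 ≈ 1.5793e+5 - 89.443*I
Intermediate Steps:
J(K) = √K
p(X) = X + X² + X^(3/2) (p(X) = (X² + √X*X) + X = (X² + X^(3/2)) + X = X + X² + X^(3/2))
-1382*(-114) + p(-20) = -1382*(-114) - 20*(1 - 20 + √(-20)) = 157548 - 20*(1 - 20 + 2*I*√5) = 157548 - 20*(-19 + 2*I*√5) = 157548 + (380 - 40*I*√5) = 157928 - 40*I*√5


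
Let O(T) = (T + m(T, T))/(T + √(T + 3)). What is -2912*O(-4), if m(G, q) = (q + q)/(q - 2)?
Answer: -93184/51 - 23296*I/51 ≈ -1827.1 - 456.78*I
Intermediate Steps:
m(G, q) = 2*q/(-2 + q) (m(G, q) = (2*q)/(-2 + q) = 2*q/(-2 + q))
O(T) = (T + 2*T/(-2 + T))/(T + √(3 + T)) (O(T) = (T + 2*T/(-2 + T))/(T + √(T + 3)) = (T + 2*T/(-2 + T))/(T + √(3 + T)))
-2912*O(-4) = -2912*(-4)²/((-2 - 4)*(-4 + √(3 - 4))) = -46592/((-6)*(-4 + √(-1))) = -46592*(-1)/(6*(-4 + I)) = -46592*(-1)*(-4 - I)/17/6 = -2912*(32/51 + 8*I/51) = -93184/51 - 23296*I/51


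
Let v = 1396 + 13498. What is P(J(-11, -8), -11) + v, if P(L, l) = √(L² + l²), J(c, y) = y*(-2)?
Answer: 14894 + √377 ≈ 14913.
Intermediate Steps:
J(c, y) = -2*y
v = 14894
P(J(-11, -8), -11) + v = √((-2*(-8))² + (-11)²) + 14894 = √(16² + 121) + 14894 = √(256 + 121) + 14894 = √377 + 14894 = 14894 + √377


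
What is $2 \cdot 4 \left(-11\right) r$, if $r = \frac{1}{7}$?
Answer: $- \frac{88}{7} \approx -12.571$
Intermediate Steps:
$r = \frac{1}{7} \approx 0.14286$
$2 \cdot 4 \left(-11\right) r = 2 \cdot 4 \left(-11\right) \frac{1}{7} = 8 \left(-11\right) \frac{1}{7} = \left(-88\right) \frac{1}{7} = - \frac{88}{7}$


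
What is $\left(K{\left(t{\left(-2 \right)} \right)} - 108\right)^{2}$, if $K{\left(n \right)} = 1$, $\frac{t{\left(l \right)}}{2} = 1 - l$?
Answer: $11449$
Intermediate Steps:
$t{\left(l \right)} = 2 - 2 l$ ($t{\left(l \right)} = 2 \left(1 - l\right) = 2 - 2 l$)
$\left(K{\left(t{\left(-2 \right)} \right)} - 108\right)^{2} = \left(1 - 108\right)^{2} = \left(-107\right)^{2} = 11449$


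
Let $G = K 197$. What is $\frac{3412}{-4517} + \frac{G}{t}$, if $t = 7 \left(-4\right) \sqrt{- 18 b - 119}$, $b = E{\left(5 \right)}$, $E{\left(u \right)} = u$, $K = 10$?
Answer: $- \frac{3412}{4517} + \frac{985 i \sqrt{209}}{2926} \approx -0.75537 + 4.8667 i$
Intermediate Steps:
$b = 5$
$G = 1970$ ($G = 10 \cdot 197 = 1970$)
$t = - 28 i \sqrt{209}$ ($t = 7 \left(-4\right) \sqrt{\left(-18\right) 5 - 119} = - 28 \sqrt{-90 - 119} = - 28 \sqrt{-209} = - 28 i \sqrt{209} \approx - 404.79 i$)
$\frac{3412}{-4517} + \frac{G}{t} = \frac{3412}{-4517} + \frac{1970}{\left(-28\right) i \sqrt{209}} = 3412 \left(- \frac{1}{4517}\right) + 1970 \frac{i \sqrt{209}}{5852} = - \frac{3412}{4517} + \frac{985 i \sqrt{209}}{2926}$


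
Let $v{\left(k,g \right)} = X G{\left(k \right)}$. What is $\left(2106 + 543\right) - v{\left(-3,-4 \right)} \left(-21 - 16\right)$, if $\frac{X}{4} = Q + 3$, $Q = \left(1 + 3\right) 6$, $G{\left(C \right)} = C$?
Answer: $-9339$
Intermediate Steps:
$Q = 24$ ($Q = 4 \cdot 6 = 24$)
$X = 108$ ($X = 4 \left(24 + 3\right) = 4 \cdot 27 = 108$)
$v{\left(k,g \right)} = 108 k$
$\left(2106 + 543\right) - v{\left(-3,-4 \right)} \left(-21 - 16\right) = \left(2106 + 543\right) - 108 \left(-3\right) \left(-21 - 16\right) = 2649 - \left(-324\right) \left(-37\right) = 2649 - 11988 = -9339$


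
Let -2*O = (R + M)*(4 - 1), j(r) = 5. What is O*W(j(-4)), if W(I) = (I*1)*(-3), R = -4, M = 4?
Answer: 0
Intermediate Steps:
W(I) = -3*I (W(I) = I*(-3) = -3*I)
O = 0 (O = -(-4 + 4)*(4 - 1)/2 = -0*3 = -½*0 = 0)
O*W(j(-4)) = 0*(-3*5) = 0*(-15) = 0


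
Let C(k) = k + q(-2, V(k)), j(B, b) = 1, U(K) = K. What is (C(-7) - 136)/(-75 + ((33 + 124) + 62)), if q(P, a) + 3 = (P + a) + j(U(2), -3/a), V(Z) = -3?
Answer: -25/24 ≈ -1.0417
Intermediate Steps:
q(P, a) = -2 + P + a (q(P, a) = -3 + ((P + a) + 1) = -3 + (1 + P + a) = -2 + P + a)
C(k) = -7 + k (C(k) = k + (-2 - 2 - 3) = k - 7 = -7 + k)
(C(-7) - 136)/(-75 + ((33 + 124) + 62)) = ((-7 - 7) - 136)/(-75 + ((33 + 124) + 62)) = (-14 - 136)/(-75 + (157 + 62)) = -150/(-75 + 219) = -150/144 = -150*1/144 = -25/24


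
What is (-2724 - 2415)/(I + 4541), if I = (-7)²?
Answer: -571/510 ≈ -1.1196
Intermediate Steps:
I = 49
(-2724 - 2415)/(I + 4541) = (-2724 - 2415)/(49 + 4541) = -5139/4590 = -5139*1/4590 = -571/510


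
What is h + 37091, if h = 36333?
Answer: 73424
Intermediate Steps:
h + 37091 = 36333 + 37091 = 73424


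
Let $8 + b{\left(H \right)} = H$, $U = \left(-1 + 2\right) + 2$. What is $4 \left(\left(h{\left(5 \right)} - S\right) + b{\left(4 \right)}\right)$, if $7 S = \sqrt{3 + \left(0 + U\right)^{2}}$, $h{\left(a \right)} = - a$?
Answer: $-36 - \frac{8 \sqrt{3}}{7} \approx -37.979$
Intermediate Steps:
$U = 3$ ($U = 1 + 2 = 3$)
$b{\left(H \right)} = -8 + H$
$S = \frac{2 \sqrt{3}}{7}$ ($S = \frac{\sqrt{3 + \left(0 + 3\right)^{2}}}{7} = \frac{\sqrt{3 + 3^{2}}}{7} = \frac{\sqrt{3 + 9}}{7} = \frac{\sqrt{12}}{7} = \frac{2 \sqrt{3}}{7} \approx 0.49487$)
$4 \left(\left(h{\left(5 \right)} - S\right) + b{\left(4 \right)}\right) = 4 \left(\left(\left(-1\right) 5 - \frac{2 \sqrt{3}}{7}\right) + \left(-8 + 4\right)\right) = 4 \left(\left(-5 - \frac{2 \sqrt{3}}{7}\right) - 4\right) = 4 \left(-9 - \frac{2 \sqrt{3}}{7}\right) = -36 - \frac{8 \sqrt{3}}{7}$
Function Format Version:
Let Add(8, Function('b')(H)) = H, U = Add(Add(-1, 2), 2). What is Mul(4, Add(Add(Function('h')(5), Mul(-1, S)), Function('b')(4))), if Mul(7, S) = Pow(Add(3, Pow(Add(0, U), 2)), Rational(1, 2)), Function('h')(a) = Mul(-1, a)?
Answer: Add(-36, Mul(Rational(-8, 7), Pow(3, Rational(1, 2)))) ≈ -37.979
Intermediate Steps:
U = 3 (U = Add(1, 2) = 3)
Function('b')(H) = Add(-8, H)
S = Mul(Rational(2, 7), Pow(3, Rational(1, 2))) (S = Mul(Rational(1, 7), Pow(Add(3, Pow(Add(0, 3), 2)), Rational(1, 2))) = Mul(Rational(1, 7), Pow(Add(3, Pow(3, 2)), Rational(1, 2))) = Mul(Rational(1, 7), Pow(Add(3, 9), Rational(1, 2))) = Mul(Rational(1, 7), Pow(12, Rational(1, 2))) = Mul(Rational(1, 7), Mul(2, Pow(3, Rational(1, 2)))) = Mul(Rational(2, 7), Pow(3, Rational(1, 2))) ≈ 0.49487)
Mul(4, Add(Add(Function('h')(5), Mul(-1, S)), Function('b')(4))) = Mul(4, Add(Add(Mul(-1, 5), Mul(-1, Mul(Rational(2, 7), Pow(3, Rational(1, 2))))), Add(-8, 4))) = Mul(4, Add(Add(-5, Mul(Rational(-2, 7), Pow(3, Rational(1, 2)))), -4)) = Mul(4, Add(-9, Mul(Rational(-2, 7), Pow(3, Rational(1, 2))))) = Add(-36, Mul(Rational(-8, 7), Pow(3, Rational(1, 2))))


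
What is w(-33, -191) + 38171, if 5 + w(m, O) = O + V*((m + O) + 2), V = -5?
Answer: 39085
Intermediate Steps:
w(m, O) = -15 - 5*m - 4*O (w(m, O) = -5 + (O - 5*((m + O) + 2)) = -5 + (O - 5*((O + m) + 2)) = -5 + (O - 5*(2 + O + m)) = -5 + (O + (-10 - 5*O - 5*m)) = -5 + (-10 - 5*m - 4*O) = -15 - 5*m - 4*O)
w(-33, -191) + 38171 = (-15 - 5*(-33) - 4*(-191)) + 38171 = (-15 + 165 + 764) + 38171 = 914 + 38171 = 39085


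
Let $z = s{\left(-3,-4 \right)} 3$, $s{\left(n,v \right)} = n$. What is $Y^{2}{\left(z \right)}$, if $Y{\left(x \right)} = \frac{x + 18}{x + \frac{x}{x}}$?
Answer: $\frac{81}{64} \approx 1.2656$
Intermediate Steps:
$z = -9$ ($z = \left(-3\right) 3 = -9$)
$Y{\left(x \right)} = \frac{18 + x}{1 + x}$ ($Y{\left(x \right)} = \frac{18 + x}{x + 1} = \frac{18 + x}{1 + x}$)
$Y^{2}{\left(z \right)} = \left(\frac{18 - 9}{1 - 9}\right)^{2} = \left(\frac{1}{-8} \cdot 9\right)^{2} = \left(\left(- \frac{1}{8}\right) 9\right)^{2} = \left(- \frac{9}{8}\right)^{2} = \frac{81}{64}$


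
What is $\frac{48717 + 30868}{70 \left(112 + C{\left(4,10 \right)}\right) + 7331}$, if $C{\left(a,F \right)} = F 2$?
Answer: $\frac{79585}{16571} \approx 4.8027$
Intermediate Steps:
$C{\left(a,F \right)} = 2 F$
$\frac{48717 + 30868}{70 \left(112 + C{\left(4,10 \right)}\right) + 7331} = \frac{48717 + 30868}{70 \left(112 + 2 \cdot 10\right) + 7331} = \frac{79585}{70 \left(112 + 20\right) + 7331} = \frac{79585}{70 \cdot 132 + 7331} = \frac{79585}{9240 + 7331} = \frac{79585}{16571}$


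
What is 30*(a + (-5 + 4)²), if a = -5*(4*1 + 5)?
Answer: -1320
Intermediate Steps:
a = -45 (a = -5*(4 + 5) = -5*9 = -45)
30*(a + (-5 + 4)²) = 30*(-45 + (-5 + 4)²) = 30*(-45 + (-1)²) = 30*(-45 + 1) = 30*(-44) = -1320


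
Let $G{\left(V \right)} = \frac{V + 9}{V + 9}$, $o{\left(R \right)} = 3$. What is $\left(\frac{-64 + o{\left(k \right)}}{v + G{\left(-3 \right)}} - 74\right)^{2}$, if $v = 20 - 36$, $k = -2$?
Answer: $\frac{1100401}{225} \approx 4890.7$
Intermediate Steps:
$G{\left(V \right)} = 1$ ($G{\left(V \right)} = \frac{9 + V}{9 + V} = 1$)
$v = -16$
$\left(\frac{-64 + o{\left(k \right)}}{v + G{\left(-3 \right)}} - 74\right)^{2} = \left(\frac{-64 + 3}{-16 + 1} - 74\right)^{2} = \left(- \frac{61}{-15} - 74\right)^{2} = \left(\left(-61\right) \left(- \frac{1}{15}\right) - 74\right)^{2} = \left(\frac{61}{15} - 74\right)^{2} = \left(- \frac{1049}{15}\right)^{2} = \frac{1100401}{225}$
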